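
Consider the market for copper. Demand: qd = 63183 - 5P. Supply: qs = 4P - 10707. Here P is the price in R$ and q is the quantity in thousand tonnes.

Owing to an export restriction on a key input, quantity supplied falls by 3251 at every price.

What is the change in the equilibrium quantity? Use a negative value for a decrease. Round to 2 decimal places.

-1806.11

Before the shock: 63183 - 5P = 4P - 10707 ⇒ 73890 = 9P ⇒ P = 8210, q = 22133.
The new curves are qd = 63183 - 5P (demand) and qs = 4P - 13958 (supply).
Equate the new curves: 63183 - 5P = 4P - 13958, giving 77141 = 9P, P = 77141/9 ≈ 8571.2222, q = 182942/9 ≈ 20326.8889.
Δq = 20326.8889 − 22133 = -1806.11.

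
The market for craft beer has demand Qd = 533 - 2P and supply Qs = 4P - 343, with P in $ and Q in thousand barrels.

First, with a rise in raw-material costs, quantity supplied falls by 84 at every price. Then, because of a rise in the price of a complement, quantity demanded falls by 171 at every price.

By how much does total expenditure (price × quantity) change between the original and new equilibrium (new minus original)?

-22167.5

Solve the original market: 533 - 2P = 4P - 343, hence P = 146 and Q = 241.
The shock moves the curves to Qd = 362 - 2P and Qs = 4P - 427.
Setting them equal: 362 - 2P = 4P - 427 → 789 = 6P, so P = 131.5 and Q = 99.
Expenditure moves from 146×241 = 35186 to 131.5×99 = 13018.5; change = -22167.5.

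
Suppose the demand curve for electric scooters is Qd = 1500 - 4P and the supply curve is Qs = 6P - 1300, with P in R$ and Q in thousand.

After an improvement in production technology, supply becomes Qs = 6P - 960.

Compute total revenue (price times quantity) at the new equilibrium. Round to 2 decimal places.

Before the shock: 1500 - 4P = 6P - 1300 ⇒ 2800 = 10P ⇒ P = 280, Q = 380.
The shock moves the curves to Qd = 1500 - 4P and Qs = 6P - 960.
Equate the new curves: 1500 - 4P = 6P - 960, giving 2460 = 10P, P = 246, Q = 516.
New expenditure = 246 × 516 = 126936.00.

126936.00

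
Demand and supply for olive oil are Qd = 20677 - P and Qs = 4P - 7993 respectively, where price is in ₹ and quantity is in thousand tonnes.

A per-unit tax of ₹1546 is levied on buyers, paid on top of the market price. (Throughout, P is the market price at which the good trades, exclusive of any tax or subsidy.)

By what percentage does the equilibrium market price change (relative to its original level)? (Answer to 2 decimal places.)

Solve the original market: 20677 - P = 4P - 7993, hence P = 5734 and Q = 14943.
Since buyers pay the price plus the tax, the effective demand curve becomes Qd = 19131 - P.
Clearing the new market: 19131 - P = 4P - 7993, so P = 5424.8 and Q = 13706.2.
%ΔP = (5424.8 − 5734) / 5734 × 100 = -5.39%.

-5.39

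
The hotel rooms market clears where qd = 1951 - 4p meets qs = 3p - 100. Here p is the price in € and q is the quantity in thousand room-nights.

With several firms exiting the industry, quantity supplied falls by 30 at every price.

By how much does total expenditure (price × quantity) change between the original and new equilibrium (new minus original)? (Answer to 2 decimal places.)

Before the shock: 1951 - 4p = 3p - 100 ⇒ 2051 = 7p ⇒ p = 293, q = 779.
The shock moves the curves to qd = 1951 - 4p and qs = 3p - 130.
New equilibrium: 1951 - 4p = 3p - 130 ⇒ 2081 = 7p ⇒ p = 2081/7 ≈ 297.2857, q = 5333/7 ≈ 761.8571.
Expenditure moves from 293×779 = 228247 to 297.2857×761.8571 = 226489.2449; change = -1757.76.

-1757.76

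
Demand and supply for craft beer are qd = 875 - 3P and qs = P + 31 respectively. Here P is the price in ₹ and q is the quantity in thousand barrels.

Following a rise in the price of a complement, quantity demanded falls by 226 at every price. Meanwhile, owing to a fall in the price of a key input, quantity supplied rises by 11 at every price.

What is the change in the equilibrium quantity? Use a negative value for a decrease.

-48.25

Original equilibrium: 875 - 3P = P + 31 gives 844 = 4P, so P = 211 and q = 242.
After the shift, demand is qd = 649 - 3P and supply is qs = P + 42.
New equilibrium: 649 - 3P = P + 42 ⇒ 607 = 4P ⇒ P = 151.75, q = 193.75.
Δq = 193.75 − 242 = -48.25.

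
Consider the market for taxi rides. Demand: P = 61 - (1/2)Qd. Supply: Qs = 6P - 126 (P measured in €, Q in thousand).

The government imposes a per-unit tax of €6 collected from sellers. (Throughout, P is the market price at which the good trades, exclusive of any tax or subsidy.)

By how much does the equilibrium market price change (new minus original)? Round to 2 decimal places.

Before the shock: 122 - 2P = 6P - 126 ⇒ 248 = 8P ⇒ P = 31, Q = 60.
Since sellers keep the price net of the tax, the effective supply curve becomes Qs = 6P - 162.
Setting them equal: 122 - 2P = 6P - 162 → 284 = 8P, so P = 35.5 and Q = 51.
ΔP = 35.5 − 31 = +4.50.

+4.50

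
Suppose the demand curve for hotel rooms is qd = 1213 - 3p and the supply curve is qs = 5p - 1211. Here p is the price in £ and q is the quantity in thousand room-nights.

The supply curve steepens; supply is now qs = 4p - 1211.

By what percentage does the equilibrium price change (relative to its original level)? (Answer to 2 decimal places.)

Solve the original market: 1213 - 3p = 5p - 1211, hence p = 303 and q = 304.
After the shift, demand is qd = 1213 - 3p and supply is qs = 4p - 1211.
Equate the new curves: 1213 - 3p = 4p - 1211, giving 2424 = 7p, p = 2424/7 ≈ 346.2857, q = 1219/7 ≈ 174.1429.
%Δp = (346.2857 − 303) / 303 × 100 = +14.29%.

+14.29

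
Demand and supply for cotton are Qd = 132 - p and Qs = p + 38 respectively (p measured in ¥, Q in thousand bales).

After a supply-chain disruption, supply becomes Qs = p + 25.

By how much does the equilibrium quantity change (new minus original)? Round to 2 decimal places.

-6.50

Solve the original market: 132 - p = p + 38, hence p = 47 and Q = 85.
After the shift, demand is Qd = 132 - p and supply is Qs = p + 25.
Setting them equal: 132 - p = p + 25 → 107 = 2p, so p = 53.5 and Q = 78.5.
ΔQ = 78.5 − 85 = -6.50.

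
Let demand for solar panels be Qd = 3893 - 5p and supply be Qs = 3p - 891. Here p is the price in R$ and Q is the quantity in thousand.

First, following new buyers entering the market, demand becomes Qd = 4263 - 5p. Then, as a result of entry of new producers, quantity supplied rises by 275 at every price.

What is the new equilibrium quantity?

1213.625

Before the shock: 3893 - 5p = 3p - 891 ⇒ 4784 = 8p ⇒ p = 598, Q = 903.
The new curves are Qd = 4263 - 5p (demand) and Qs = 3p - 616 (supply).
New equilibrium: 4263 - 5p = 3p - 616 ⇒ 4879 = 8p ⇒ p = 609.875, Q = 1213.625.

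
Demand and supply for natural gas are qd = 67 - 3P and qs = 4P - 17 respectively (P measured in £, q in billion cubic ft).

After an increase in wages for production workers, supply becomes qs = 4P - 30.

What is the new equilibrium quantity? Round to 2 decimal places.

25.43

Solve the original market: 67 - 3P = 4P - 17, hence P = 12 and q = 31.
The new curves are qd = 67 - 3P (demand) and qs = 4P - 30 (supply).
New equilibrium: 67 - 3P = 4P - 30 ⇒ 97 = 7P ⇒ P = 97/7 ≈ 13.8571, q = 178/7 ≈ 25.4286.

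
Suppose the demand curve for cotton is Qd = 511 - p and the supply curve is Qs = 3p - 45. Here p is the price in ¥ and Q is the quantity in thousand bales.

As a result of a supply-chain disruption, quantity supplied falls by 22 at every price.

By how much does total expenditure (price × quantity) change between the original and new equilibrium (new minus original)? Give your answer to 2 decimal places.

Solve the original market: 511 - p = 3p - 45, hence p = 139 and Q = 372.
The shock moves the curves to Qd = 511 - p and Qs = 3p - 67.
Clearing the new market: 511 - p = 3p - 67, so p = 144.5 and Q = 366.5.
Expenditure moves from 139×372 = 51708 to 144.5×366.5 = 52959.25; change = +1251.25.

+1251.25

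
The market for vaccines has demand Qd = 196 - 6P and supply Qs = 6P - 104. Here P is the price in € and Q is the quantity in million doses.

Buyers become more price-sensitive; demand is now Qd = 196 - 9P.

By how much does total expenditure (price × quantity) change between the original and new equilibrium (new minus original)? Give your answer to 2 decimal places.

-830.00

Original equilibrium: 196 - 6P = 6P - 104 gives 300 = 12P, so P = 25 and Q = 46.
The shock moves the curves to Qd = 196 - 9P and Qs = 6P - 104.
Clearing the new market: 196 - 9P = 6P - 104, so P = 20 and Q = 16.
Expenditure moves from 25×46 = 1150 to 20×16 = 320; change = -830.00.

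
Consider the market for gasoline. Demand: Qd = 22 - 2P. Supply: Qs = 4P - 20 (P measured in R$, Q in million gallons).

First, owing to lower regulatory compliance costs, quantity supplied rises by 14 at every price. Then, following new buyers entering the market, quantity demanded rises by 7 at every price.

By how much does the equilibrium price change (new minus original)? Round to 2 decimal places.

Solve the original market: 22 - 2P = 4P - 20, hence P = 7 and Q = 8.
After the shift, demand is Qd = 29 - 2P and supply is Qs = 4P - 6.
Setting them equal: 29 - 2P = 4P - 6 → 35 = 6P, so P = 35/6 ≈ 5.8333 and Q = 52/3 ≈ 17.3333.
ΔP = 5.8333 − 7 = -1.17.

-1.17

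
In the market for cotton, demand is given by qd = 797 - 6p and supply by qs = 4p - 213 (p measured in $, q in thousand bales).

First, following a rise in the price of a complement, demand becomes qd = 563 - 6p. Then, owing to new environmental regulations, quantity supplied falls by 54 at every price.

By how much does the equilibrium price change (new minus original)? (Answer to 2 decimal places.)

-18.00

Solve the original market: 797 - 6p = 4p - 213, hence p = 101 and q = 191.
With the change applied: demand qd = 563 - 6p, supply qs = 4p - 267.
Clearing the new market: 563 - 6p = 4p - 267, so p = 83 and q = 65.
Δp = 83 − 101 = -18.00.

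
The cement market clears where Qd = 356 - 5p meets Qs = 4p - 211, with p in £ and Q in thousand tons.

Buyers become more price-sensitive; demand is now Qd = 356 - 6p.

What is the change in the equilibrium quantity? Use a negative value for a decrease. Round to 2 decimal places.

Original equilibrium: 356 - 5p = 4p - 211 gives 567 = 9p, so p = 63 and Q = 41.
The shock moves the curves to Qd = 356 - 6p and Qs = 4p - 211.
Equate the new curves: 356 - 6p = 4p - 211, giving 567 = 10p, p = 56.7, Q = 15.8.
ΔQ = 15.8 − 41 = -25.20.

-25.20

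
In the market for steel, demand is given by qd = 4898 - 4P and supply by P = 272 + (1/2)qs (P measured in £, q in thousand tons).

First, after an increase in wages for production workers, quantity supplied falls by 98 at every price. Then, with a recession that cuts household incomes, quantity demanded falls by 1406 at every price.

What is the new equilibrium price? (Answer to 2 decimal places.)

689.00

Original equilibrium: 4898 - 4P = 2P - 544 gives 5442 = 6P, so P = 907 and q = 1270.
The shock moves the curves to qd = 3492 - 4P and qs = 2P - 642.
New equilibrium: 3492 - 4P = 2P - 642 ⇒ 4134 = 6P ⇒ P = 689, q = 736.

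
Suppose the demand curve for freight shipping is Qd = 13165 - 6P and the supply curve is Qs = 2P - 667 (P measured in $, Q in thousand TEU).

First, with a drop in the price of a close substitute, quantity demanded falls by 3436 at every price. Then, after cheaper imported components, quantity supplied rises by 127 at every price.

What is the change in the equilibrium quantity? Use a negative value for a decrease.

-763.75

Original equilibrium: 13165 - 6P = 2P - 667 gives 13832 = 8P, so P = 1729 and Q = 2791.
With the change applied: demand Qd = 9729 - 6P, supply Qs = 2P - 540.
New equilibrium: 9729 - 6P = 2P - 540 ⇒ 10269 = 8P ⇒ P = 1283.625, Q = 2027.25.
ΔQ = 2027.25 − 2791 = -763.75.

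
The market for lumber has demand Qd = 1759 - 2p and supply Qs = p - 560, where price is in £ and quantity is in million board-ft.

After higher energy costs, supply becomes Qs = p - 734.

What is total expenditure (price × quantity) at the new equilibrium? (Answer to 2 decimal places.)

80607.00

Before the shock: 1759 - 2p = p - 560 ⇒ 2319 = 3p ⇒ p = 773, Q = 213.
The new curves are Qd = 1759 - 2p (demand) and Qs = p - 734 (supply).
Equate the new curves: 1759 - 2p = p - 734, giving 2493 = 3p, p = 831, Q = 97.
New expenditure = 831 × 97 = 80607.00.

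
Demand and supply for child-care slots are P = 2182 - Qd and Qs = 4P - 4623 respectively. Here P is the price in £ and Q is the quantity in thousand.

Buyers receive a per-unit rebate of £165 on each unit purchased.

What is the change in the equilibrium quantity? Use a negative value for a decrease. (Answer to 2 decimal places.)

+132.00

Initially, 2182 - P = 4P - 4623, so 6805 = 5P and P = 1361, Q = 821.
Since buyers' out-of-pocket price is the market price minus the rebate, the effective demand curve becomes Qd = 2347 - P.
Equate the new curves: 2347 - P = 4P - 4623, giving 6970 = 5P, P = 1394, Q = 953.
ΔQ = 953 − 821 = +132.00.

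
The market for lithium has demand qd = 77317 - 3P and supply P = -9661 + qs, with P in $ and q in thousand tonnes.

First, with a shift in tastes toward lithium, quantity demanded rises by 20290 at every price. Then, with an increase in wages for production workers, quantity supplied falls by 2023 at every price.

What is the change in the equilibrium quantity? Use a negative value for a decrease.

+3555.25

Solve the original market: 77317 - 3P = P + 9661, hence P = 16914 and q = 26575.
After the shift, demand is qd = 97607 - 3P and supply is qs = P + 7638.
Setting them equal: 97607 - 3P = P + 7638 → 89969 = 4P, so P = 22492.25 and q = 30130.25.
Δq = 30130.25 − 26575 = +3555.25.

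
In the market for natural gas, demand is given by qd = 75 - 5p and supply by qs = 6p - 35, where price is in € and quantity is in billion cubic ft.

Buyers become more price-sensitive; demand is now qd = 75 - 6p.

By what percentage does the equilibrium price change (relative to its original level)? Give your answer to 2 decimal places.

-8.33

Original equilibrium: 75 - 5p = 6p - 35 gives 110 = 11p, so p = 10 and q = 25.
The new curves are qd = 75 - 6p (demand) and qs = 6p - 35 (supply).
Equate the new curves: 75 - 6p = 6p - 35, giving 110 = 12p, p = 55/6 ≈ 9.1667, q = 20.
%Δp = (9.1667 − 10) / 10 × 100 = -8.33%.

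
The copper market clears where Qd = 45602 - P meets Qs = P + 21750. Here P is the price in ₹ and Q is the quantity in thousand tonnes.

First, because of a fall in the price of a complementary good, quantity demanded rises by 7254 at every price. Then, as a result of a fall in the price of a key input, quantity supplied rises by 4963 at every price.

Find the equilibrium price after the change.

13071.5

Before the shock: 45602 - P = P + 21750 ⇒ 23852 = 2P ⇒ P = 11926, Q = 33676.
With the change applied: demand Qd = 52856 - P, supply Qs = P + 26713.
Equate the new curves: 52856 - P = P + 26713, giving 26143 = 2P, P = 13071.5, Q = 39784.5.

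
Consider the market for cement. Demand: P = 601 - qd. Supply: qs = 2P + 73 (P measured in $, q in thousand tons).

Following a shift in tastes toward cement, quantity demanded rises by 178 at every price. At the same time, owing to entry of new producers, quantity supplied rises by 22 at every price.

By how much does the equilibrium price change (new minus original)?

Before the shock: 601 - P = 2P + 73 ⇒ 528 = 3P ⇒ P = 176, q = 425.
After the shift, demand is qd = 779 - P and supply is qs = 2P + 95.
Clearing the new market: 779 - P = 2P + 95, so P = 228 and q = 551.
ΔP = 228 − 176 = +52.

+52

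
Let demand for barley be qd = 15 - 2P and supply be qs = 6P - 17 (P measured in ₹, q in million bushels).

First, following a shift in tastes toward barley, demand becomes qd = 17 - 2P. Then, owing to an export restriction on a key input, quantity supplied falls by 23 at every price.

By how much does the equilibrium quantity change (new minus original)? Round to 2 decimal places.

Before the shock: 15 - 2P = 6P - 17 ⇒ 32 = 8P ⇒ P = 4, q = 7.
With the change applied: demand qd = 17 - 2P, supply qs = 6P - 40.
Setting them equal: 17 - 2P = 6P - 40 → 57 = 8P, so P = 7.125 and q = 2.75.
Δq = 2.75 − 7 = -4.25.

-4.25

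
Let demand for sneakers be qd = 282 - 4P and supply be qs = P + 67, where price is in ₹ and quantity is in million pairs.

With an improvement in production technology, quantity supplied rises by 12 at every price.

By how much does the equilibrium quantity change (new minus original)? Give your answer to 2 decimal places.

Before the shock: 282 - 4P = P + 67 ⇒ 215 = 5P ⇒ P = 43, q = 110.
With the change applied: demand qd = 282 - 4P, supply qs = P + 79.
Equate the new curves: 282 - 4P = P + 79, giving 203 = 5P, P = 40.6, q = 119.6.
Δq = 119.6 − 110 = +9.60.

+9.60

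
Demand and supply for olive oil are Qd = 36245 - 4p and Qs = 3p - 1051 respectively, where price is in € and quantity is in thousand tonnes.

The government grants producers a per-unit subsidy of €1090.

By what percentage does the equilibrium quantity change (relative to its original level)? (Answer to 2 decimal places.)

+12.51

Original equilibrium: 36245 - 4p = 3p - 1051 gives 37296 = 7p, so p = 5328 and Q = 14933.
Since sellers receive the price plus the subsidy, the effective supply curve becomes Qs = 3p + 2219.
New equilibrium: 36245 - 4p = 3p + 2219 ⇒ 34026 = 7p ⇒ p = 34026/7 ≈ 4860.8571, Q = 117611/7 ≈ 16801.5714.
%ΔQ = (16801.5714 − 14933) / 14933 × 100 = +12.51%.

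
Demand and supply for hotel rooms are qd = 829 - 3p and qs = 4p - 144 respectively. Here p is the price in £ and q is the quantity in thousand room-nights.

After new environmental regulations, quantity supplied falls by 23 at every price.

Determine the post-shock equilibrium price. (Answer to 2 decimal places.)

142.29

Initially, 829 - 3p = 4p - 144, so 973 = 7p and p = 139, q = 412.
After the shift, demand is qd = 829 - 3p and supply is qs = 4p - 167.
Equate the new curves: 829 - 3p = 4p - 167, giving 996 = 7p, p = 996/7 ≈ 142.2857, q = 2815/7 ≈ 402.1429.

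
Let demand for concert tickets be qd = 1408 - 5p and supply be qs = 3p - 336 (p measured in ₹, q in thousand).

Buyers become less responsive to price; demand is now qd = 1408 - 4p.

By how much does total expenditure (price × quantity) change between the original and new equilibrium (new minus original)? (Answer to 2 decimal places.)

+33180.49

Initially, 1408 - 5p = 3p - 336, so 1744 = 8p and p = 218, q = 318.
After the shift, demand is qd = 1408 - 4p and supply is qs = 3p - 336.
New equilibrium: 1408 - 4p = 3p - 336 ⇒ 1744 = 7p ⇒ p = 1744/7 ≈ 249.1429, q = 2880/7 ≈ 411.4286.
Expenditure moves from 218×318 = 69324 to 249.1429×411.4286 = 102504.4898; change = +33180.49.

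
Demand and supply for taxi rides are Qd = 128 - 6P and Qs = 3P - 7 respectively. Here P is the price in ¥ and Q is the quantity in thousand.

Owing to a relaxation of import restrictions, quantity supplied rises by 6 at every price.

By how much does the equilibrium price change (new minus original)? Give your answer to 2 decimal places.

Initially, 128 - 6P = 3P - 7, so 135 = 9P and P = 15, Q = 38.
After the shift, demand is Qd = 128 - 6P and supply is Qs = 3P - 1.
Setting them equal: 128 - 6P = 3P - 1 → 129 = 9P, so P = 43/3 ≈ 14.3333 and Q = 42.
ΔP = 14.3333 − 15 = -0.67.

-0.67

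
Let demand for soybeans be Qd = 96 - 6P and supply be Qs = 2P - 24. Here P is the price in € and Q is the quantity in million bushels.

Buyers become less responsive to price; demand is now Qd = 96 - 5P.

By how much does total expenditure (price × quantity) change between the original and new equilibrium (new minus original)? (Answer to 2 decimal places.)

+86.33

Before the shock: 96 - 6P = 2P - 24 ⇒ 120 = 8P ⇒ P = 15, Q = 6.
With the change applied: demand Qd = 96 - 5P, supply Qs = 2P - 24.
Equate the new curves: 96 - 5P = 2P - 24, giving 120 = 7P, P = 120/7 ≈ 17.1429, Q = 72/7 ≈ 10.2857.
Expenditure moves from 15×6 = 90 to 17.1429×10.2857 = 176.3265; change = +86.33.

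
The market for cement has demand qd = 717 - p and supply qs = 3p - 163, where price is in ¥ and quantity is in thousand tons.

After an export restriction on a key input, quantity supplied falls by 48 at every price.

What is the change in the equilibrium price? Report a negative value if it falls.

+12

Before the shock: 717 - p = 3p - 163 ⇒ 880 = 4p ⇒ p = 220, q = 497.
After the shift, demand is qd = 717 - p and supply is qs = 3p - 211.
Equate the new curves: 717 - p = 3p - 211, giving 928 = 4p, p = 232, q = 485.
Δp = 232 − 220 = +12.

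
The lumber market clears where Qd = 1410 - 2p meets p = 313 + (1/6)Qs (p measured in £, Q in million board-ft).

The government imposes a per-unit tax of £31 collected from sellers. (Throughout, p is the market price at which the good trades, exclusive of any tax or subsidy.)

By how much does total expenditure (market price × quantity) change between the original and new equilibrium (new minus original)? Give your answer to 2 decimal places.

-6521.63

Solve the original market: 1410 - 2p = 6p - 1878, hence p = 411 and Q = 588.
Since sellers keep the price net of the tax, the effective supply curve becomes Qs = 6p - 2064.
Setting them equal: 1410 - 2p = 6p - 2064 → 3474 = 8p, so p = 434.25 and Q = 541.5.
Expenditure moves from 411×588 = 241668 to 434.25×541.5 = 235146.375; change = -6521.63.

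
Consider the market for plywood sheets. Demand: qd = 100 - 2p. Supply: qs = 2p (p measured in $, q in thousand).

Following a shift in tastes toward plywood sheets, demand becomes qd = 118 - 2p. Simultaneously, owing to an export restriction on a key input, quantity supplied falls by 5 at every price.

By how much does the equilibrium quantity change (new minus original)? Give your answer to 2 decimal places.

Original equilibrium: 100 - 2p = 2p gives 100 = 4p, so p = 25 and q = 50.
After the shift, demand is qd = 118 - 2p and supply is qs = 2p - 5.
Setting them equal: 118 - 2p = 2p - 5 → 123 = 4p, so p = 30.75 and q = 56.5.
Δq = 56.5 − 50 = +6.50.

+6.50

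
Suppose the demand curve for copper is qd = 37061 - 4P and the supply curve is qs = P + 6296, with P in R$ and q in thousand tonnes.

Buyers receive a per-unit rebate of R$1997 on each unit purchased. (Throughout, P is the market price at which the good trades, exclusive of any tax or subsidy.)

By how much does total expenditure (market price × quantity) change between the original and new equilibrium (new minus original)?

Original equilibrium: 37061 - 4P = P + 6296 gives 30765 = 5P, so P = 6153 and q = 12449.
Since buyers' out-of-pocket price is the market price minus the rebate, the effective demand curve becomes qd = 45049 - 4P.
Setting them equal: 45049 - 4P = P + 6296 → 38753 = 5P, so P = 7750.6 and q = 14046.6.
Expenditure moves from 6153×12449 = 76598697 to 7750.6×14046.6 = 108869577.96; change = +32270880.96.

+32270880.96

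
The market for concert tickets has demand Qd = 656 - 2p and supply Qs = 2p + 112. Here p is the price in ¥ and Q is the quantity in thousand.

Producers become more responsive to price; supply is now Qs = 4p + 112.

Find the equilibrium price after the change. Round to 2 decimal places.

90.67

Initially, 656 - 2p = 2p + 112, so 544 = 4p and p = 136, Q = 384.
After the shift, demand is Qd = 656 - 2p and supply is Qs = 4p + 112.
Equate the new curves: 656 - 2p = 4p + 112, giving 544 = 6p, p = 272/3 ≈ 90.6667, Q = 1424/3 ≈ 474.6667.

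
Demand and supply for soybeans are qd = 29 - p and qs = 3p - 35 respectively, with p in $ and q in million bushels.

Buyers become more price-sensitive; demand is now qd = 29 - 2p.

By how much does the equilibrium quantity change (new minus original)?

-9.6

Solve the original market: 29 - p = 3p - 35, hence p = 16 and q = 13.
After the shift, demand is qd = 29 - 2p and supply is qs = 3p - 35.
Clearing the new market: 29 - 2p = 3p - 35, so p = 12.8 and q = 3.4.
Δq = 3.4 − 13 = -9.6.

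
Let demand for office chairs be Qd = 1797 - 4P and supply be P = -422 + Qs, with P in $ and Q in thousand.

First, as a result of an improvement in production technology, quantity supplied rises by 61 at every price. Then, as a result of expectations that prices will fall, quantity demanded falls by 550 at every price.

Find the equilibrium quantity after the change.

Solve the original market: 1797 - 4P = P + 422, hence P = 275 and Q = 697.
The new curves are Qd = 1247 - 4P (demand) and Qs = P + 483 (supply).
Setting them equal: 1247 - 4P = P + 483 → 764 = 5P, so P = 152.8 and Q = 635.8.

635.8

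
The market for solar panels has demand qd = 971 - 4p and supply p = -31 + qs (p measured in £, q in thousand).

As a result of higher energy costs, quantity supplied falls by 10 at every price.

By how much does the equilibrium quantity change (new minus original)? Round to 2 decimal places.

Original equilibrium: 971 - 4p = p + 31 gives 940 = 5p, so p = 188 and q = 219.
The new curves are qd = 971 - 4p (demand) and qs = p + 21 (supply).
Equate the new curves: 971 - 4p = p + 21, giving 950 = 5p, p = 190, q = 211.
Δq = 211 − 219 = -8.00.

-8.00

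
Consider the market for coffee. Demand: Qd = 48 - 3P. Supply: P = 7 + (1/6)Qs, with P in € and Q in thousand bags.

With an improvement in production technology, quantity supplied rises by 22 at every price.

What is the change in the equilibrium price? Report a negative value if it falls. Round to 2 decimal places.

-2.44

Before the shock: 48 - 3P = 6P - 42 ⇒ 90 = 9P ⇒ P = 10, Q = 18.
After the shift, demand is Qd = 48 - 3P and supply is Qs = 6P - 20.
Clearing the new market: 48 - 3P = 6P - 20, so P = 68/9 ≈ 7.5556 and Q = 76/3 ≈ 25.3333.
ΔP = 7.5556 − 10 = -2.44.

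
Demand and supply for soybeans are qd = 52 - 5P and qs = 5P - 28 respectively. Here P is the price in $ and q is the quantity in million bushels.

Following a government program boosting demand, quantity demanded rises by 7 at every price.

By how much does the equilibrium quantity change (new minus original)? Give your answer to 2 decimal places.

+3.50

Solve the original market: 52 - 5P = 5P - 28, hence P = 8 and q = 12.
The shock moves the curves to qd = 59 - 5P and qs = 5P - 28.
Setting them equal: 59 - 5P = 5P - 28 → 87 = 10P, so P = 8.7 and q = 15.5.
Δq = 15.5 − 12 = +3.50.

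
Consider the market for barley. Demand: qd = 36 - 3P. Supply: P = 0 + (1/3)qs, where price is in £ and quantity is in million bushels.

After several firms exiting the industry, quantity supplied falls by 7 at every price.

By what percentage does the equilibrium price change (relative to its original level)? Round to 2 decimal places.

+19.44

Before the shock: 36 - 3P = 3P ⇒ 36 = 6P ⇒ P = 6, q = 18.
The shock moves the curves to qd = 36 - 3P and qs = 3P - 7.
Clearing the new market: 36 - 3P = 3P - 7, so P = 43/6 ≈ 7.1667 and q = 14.5.
%ΔP = (7.1667 − 6) / 6 × 100 = +19.44%.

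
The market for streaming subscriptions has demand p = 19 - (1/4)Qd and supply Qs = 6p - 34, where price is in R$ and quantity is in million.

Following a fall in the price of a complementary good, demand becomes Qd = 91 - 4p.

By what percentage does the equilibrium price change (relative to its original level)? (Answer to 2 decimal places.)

Original equilibrium: 76 - 4p = 6p - 34 gives 110 = 10p, so p = 11 and Q = 32.
The new curves are Qd = 91 - 4p (demand) and Qs = 6p - 34 (supply).
New equilibrium: 91 - 4p = 6p - 34 ⇒ 125 = 10p ⇒ p = 12.5, Q = 41.
%Δp = (12.5 − 11) / 11 × 100 = +13.64%.

+13.64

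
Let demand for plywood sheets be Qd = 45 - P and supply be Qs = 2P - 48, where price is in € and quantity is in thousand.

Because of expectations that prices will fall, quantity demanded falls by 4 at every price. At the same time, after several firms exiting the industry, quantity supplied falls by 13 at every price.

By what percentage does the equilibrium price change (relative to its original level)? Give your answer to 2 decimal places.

+9.68

Original equilibrium: 45 - P = 2P - 48 gives 93 = 3P, so P = 31 and Q = 14.
The shock moves the curves to Qd = 41 - P and Qs = 2P - 61.
Clearing the new market: 41 - P = 2P - 61, so P = 34 and Q = 7.
%ΔP = (34 − 31) / 31 × 100 = +9.68%.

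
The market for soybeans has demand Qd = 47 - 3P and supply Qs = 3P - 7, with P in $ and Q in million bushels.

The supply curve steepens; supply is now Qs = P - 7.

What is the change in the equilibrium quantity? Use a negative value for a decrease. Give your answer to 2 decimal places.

-13.50

Initially, 47 - 3P = 3P - 7, so 54 = 6P and P = 9, Q = 20.
The shock moves the curves to Qd = 47 - 3P and Qs = P - 7.
Clearing the new market: 47 - 3P = P - 7, so P = 13.5 and Q = 6.5.
ΔQ = 6.5 − 20 = -13.50.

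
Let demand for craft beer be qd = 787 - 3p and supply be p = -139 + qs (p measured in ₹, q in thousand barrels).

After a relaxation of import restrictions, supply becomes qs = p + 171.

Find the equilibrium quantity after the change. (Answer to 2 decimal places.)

325.00

Before the shock: 787 - 3p = p + 139 ⇒ 648 = 4p ⇒ p = 162, q = 301.
With the change applied: demand qd = 787 - 3p, supply qs = p + 171.
New equilibrium: 787 - 3p = p + 171 ⇒ 616 = 4p ⇒ p = 154, q = 325.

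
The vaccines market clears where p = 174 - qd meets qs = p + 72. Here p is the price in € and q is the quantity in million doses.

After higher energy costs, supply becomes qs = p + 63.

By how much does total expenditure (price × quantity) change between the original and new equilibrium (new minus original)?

+303.75

Solve the original market: 174 - p = p + 72, hence p = 51 and q = 123.
After the shift, demand is qd = 174 - p and supply is qs = p + 63.
Setting them equal: 174 - p = p + 63 → 111 = 2p, so p = 55.5 and q = 118.5.
Expenditure moves from 51×123 = 6273 to 55.5×118.5 = 6576.75; change = +303.75.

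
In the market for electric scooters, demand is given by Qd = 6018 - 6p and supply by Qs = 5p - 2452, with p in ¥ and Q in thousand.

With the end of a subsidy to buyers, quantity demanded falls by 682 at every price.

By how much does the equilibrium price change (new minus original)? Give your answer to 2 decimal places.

Before the shock: 6018 - 6p = 5p - 2452 ⇒ 8470 = 11p ⇒ p = 770, Q = 1398.
After the shift, demand is Qd = 5336 - 6p and supply is Qs = 5p - 2452.
Equate the new curves: 5336 - 6p = 5p - 2452, giving 7788 = 11p, p = 708, Q = 1088.
Δp = 708 − 770 = -62.00.

-62.00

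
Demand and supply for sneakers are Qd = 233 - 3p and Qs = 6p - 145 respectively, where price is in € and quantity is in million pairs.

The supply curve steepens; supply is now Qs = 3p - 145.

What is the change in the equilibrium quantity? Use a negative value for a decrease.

Initially, 233 - 3p = 6p - 145, so 378 = 9p and p = 42, Q = 107.
The new curves are Qd = 233 - 3p (demand) and Qs = 3p - 145 (supply).
Clearing the new market: 233 - 3p = 3p - 145, so p = 63 and Q = 44.
ΔQ = 44 − 107 = -63.

-63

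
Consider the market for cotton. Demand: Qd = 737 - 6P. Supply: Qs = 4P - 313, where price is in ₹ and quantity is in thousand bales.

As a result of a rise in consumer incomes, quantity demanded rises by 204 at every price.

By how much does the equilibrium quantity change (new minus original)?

+81.6

Initially, 737 - 6P = 4P - 313, so 1050 = 10P and P = 105, Q = 107.
The shock moves the curves to Qd = 941 - 6P and Qs = 4P - 313.
New equilibrium: 941 - 6P = 4P - 313 ⇒ 1254 = 10P ⇒ P = 125.4, Q = 188.6.
ΔQ = 188.6 − 107 = +81.6.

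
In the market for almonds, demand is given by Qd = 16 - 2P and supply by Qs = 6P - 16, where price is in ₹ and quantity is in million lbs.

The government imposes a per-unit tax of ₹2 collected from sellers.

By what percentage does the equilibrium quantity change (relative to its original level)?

Before the shock: 16 - 2P = 6P - 16 ⇒ 32 = 8P ⇒ P = 4, Q = 8.
Since sellers keep the price net of the tax, the effective supply curve becomes Qs = 6P - 28.
Clearing the new market: 16 - 2P = 6P - 28, so P = 5.5 and Q = 5.
%ΔQ = (5 − 8) / 8 × 100 = -37.5%.

-37.5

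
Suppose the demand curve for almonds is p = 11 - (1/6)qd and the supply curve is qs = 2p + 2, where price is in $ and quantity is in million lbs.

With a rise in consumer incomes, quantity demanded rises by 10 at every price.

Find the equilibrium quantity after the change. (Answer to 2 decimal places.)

20.50

Original equilibrium: 66 - 6p = 2p + 2 gives 64 = 8p, so p = 8 and q = 18.
The shock moves the curves to qd = 76 - 6p and qs = 2p + 2.
Clearing the new market: 76 - 6p = 2p + 2, so p = 9.25 and q = 20.5.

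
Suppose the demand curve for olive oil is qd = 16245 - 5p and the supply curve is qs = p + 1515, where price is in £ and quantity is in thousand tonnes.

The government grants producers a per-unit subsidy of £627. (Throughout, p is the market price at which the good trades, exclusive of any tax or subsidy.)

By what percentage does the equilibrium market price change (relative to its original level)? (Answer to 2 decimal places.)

Original equilibrium: 16245 - 5p = p + 1515 gives 14730 = 6p, so p = 2455 and q = 3970.
Since sellers receive the price plus the subsidy, the effective supply curve becomes qs = p + 2142.
Setting them equal: 16245 - 5p = p + 2142 → 14103 = 6p, so p = 2350.5 and q = 4492.5.
%Δp = (2350.5 − 2455) / 2455 × 100 = -4.26%.

-4.26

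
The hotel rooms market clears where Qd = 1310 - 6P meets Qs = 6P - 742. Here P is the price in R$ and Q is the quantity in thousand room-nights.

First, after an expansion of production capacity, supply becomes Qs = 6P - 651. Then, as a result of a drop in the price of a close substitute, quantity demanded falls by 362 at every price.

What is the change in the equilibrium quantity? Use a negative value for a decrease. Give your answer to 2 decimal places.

-135.50

Before the shock: 1310 - 6P = 6P - 742 ⇒ 2052 = 12P ⇒ P = 171, Q = 284.
With the change applied: demand Qd = 948 - 6P, supply Qs = 6P - 651.
Equate the new curves: 948 - 6P = 6P - 651, giving 1599 = 12P, P = 133.25, Q = 148.5.
ΔQ = 148.5 − 284 = -135.50.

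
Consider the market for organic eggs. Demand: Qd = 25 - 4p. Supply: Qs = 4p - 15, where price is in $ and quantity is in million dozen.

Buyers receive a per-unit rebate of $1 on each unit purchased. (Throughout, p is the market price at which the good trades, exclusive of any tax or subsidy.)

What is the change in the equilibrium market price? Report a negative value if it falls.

+0.5

Solve the original market: 25 - 4p = 4p - 15, hence p = 5 and Q = 5.
Since buyers' out-of-pocket price is the market price minus the rebate, the effective demand curve becomes Qd = 29 - 4p.
Equate the new curves: 29 - 4p = 4p - 15, giving 44 = 8p, p = 5.5, Q = 7.
Δp = 5.5 − 5 = +0.5.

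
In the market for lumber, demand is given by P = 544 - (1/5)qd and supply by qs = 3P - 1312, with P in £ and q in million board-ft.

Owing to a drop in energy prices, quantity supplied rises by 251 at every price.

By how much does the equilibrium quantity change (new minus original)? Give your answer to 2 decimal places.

Solve the original market: 2720 - 5P = 3P - 1312, hence P = 504 and q = 200.
After the shift, demand is qd = 2720 - 5P and supply is qs = 3P - 1061.
New equilibrium: 2720 - 5P = 3P - 1061 ⇒ 3781 = 8P ⇒ P = 472.625, q = 356.875.
Δq = 356.875 − 200 = +156.88.

+156.88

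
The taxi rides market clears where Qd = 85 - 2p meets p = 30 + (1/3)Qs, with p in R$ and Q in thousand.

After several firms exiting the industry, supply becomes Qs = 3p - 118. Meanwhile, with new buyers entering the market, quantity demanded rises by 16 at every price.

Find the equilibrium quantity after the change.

Before the shock: 85 - 2p = 3p - 90 ⇒ 175 = 5p ⇒ p = 35, Q = 15.
After the shift, demand is Qd = 101 - 2p and supply is Qs = 3p - 118.
New equilibrium: 101 - 2p = 3p - 118 ⇒ 219 = 5p ⇒ p = 43.8, Q = 13.4.

13.4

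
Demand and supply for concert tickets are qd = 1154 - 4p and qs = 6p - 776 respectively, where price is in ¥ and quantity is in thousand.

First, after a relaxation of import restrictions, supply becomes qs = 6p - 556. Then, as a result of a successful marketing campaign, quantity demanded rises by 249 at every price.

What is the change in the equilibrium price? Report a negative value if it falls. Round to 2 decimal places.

Original equilibrium: 1154 - 4p = 6p - 776 gives 1930 = 10p, so p = 193 and q = 382.
After the shift, demand is qd = 1403 - 4p and supply is qs = 6p - 556.
New equilibrium: 1403 - 4p = 6p - 556 ⇒ 1959 = 10p ⇒ p = 195.9, q = 619.4.
Δp = 195.9 − 193 = +2.90.

+2.90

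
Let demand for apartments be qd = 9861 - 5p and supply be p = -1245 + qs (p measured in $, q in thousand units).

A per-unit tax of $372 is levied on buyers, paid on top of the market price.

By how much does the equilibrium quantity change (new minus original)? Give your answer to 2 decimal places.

-310.00

Initially, 9861 - 5p = p + 1245, so 8616 = 6p and p = 1436, q = 2681.
Since buyers pay the price plus the tax, the effective demand curve becomes qd = 8001 - 5p.
Clearing the new market: 8001 - 5p = p + 1245, so p = 1126 and q = 2371.
Δq = 2371 − 2681 = -310.00.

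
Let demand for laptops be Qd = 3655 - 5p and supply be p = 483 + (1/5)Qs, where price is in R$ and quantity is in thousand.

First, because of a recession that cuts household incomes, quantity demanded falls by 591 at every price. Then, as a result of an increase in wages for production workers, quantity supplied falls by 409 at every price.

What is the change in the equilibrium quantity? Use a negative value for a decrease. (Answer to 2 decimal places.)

-500.00

Before the shock: 3655 - 5p = 5p - 2415 ⇒ 6070 = 10p ⇒ p = 607, Q = 620.
The new curves are Qd = 3064 - 5p (demand) and Qs = 5p - 2824 (supply).
New equilibrium: 3064 - 5p = 5p - 2824 ⇒ 5888 = 10p ⇒ p = 588.8, Q = 120.
ΔQ = 120 − 620 = -500.00.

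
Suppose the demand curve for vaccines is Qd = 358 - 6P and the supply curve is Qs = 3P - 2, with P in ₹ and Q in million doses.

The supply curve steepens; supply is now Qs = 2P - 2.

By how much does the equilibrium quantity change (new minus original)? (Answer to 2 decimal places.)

Solve the original market: 358 - 6P = 3P - 2, hence P = 40 and Q = 118.
The shock moves the curves to Qd = 358 - 6P and Qs = 2P - 2.
Equate the new curves: 358 - 6P = 2P - 2, giving 360 = 8P, P = 45, Q = 88.
ΔQ = 88 − 118 = -30.00.

-30.00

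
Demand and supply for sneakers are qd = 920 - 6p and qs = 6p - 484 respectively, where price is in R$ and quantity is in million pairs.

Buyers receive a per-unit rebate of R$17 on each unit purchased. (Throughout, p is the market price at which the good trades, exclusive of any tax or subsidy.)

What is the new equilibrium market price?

Solve the original market: 920 - 6p = 6p - 484, hence p = 117 and q = 218.
Since buyers' out-of-pocket price is the market price minus the rebate, the effective demand curve becomes qd = 1022 - 6p.
Equate the new curves: 1022 - 6p = 6p - 484, giving 1506 = 12p, p = 125.5, q = 269.

125.5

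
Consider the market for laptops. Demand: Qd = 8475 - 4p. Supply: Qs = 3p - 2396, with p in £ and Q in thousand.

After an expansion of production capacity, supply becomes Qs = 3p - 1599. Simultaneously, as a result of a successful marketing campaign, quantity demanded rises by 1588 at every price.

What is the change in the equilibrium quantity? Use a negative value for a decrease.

+1136

Before the shock: 8475 - 4p = 3p - 2396 ⇒ 10871 = 7p ⇒ p = 1553, Q = 2263.
After the shift, demand is Qd = 10063 - 4p and supply is Qs = 3p - 1599.
Clearing the new market: 10063 - 4p = 3p - 1599, so p = 1666 and Q = 3399.
ΔQ = 3399 − 2263 = +1136.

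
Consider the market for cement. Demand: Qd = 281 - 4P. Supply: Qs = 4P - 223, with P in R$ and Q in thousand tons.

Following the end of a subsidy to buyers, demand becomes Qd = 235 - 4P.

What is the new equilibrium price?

Solve the original market: 281 - 4P = 4P - 223, hence P = 63 and Q = 29.
The shock moves the curves to Qd = 235 - 4P and Qs = 4P - 223.
Clearing the new market: 235 - 4P = 4P - 223, so P = 57.25 and Q = 6.

57.25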